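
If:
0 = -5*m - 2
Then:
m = -2/5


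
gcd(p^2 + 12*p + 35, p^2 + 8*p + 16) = 1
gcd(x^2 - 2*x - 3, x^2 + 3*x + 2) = x + 1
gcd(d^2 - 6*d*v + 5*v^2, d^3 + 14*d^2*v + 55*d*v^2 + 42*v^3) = 1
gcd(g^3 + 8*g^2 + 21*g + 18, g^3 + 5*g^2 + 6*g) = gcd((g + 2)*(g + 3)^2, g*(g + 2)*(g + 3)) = g^2 + 5*g + 6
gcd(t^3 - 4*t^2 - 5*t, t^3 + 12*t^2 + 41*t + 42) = 1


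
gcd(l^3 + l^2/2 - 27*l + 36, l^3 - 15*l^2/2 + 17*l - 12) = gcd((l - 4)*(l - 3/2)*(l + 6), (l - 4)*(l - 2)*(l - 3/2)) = l^2 - 11*l/2 + 6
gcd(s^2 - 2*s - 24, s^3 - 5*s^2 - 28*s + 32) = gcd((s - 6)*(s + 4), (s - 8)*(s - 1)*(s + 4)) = s + 4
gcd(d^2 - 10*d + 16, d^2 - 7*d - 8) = d - 8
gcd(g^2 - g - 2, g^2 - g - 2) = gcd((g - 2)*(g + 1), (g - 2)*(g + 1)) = g^2 - g - 2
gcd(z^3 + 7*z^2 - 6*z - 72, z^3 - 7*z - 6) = z - 3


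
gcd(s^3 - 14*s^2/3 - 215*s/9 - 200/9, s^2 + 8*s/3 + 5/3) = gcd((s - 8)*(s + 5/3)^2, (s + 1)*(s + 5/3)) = s + 5/3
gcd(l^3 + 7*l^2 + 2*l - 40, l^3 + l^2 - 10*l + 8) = l^2 + 2*l - 8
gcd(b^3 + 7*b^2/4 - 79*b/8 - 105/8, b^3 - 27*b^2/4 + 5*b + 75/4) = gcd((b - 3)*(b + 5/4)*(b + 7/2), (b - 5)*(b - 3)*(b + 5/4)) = b^2 - 7*b/4 - 15/4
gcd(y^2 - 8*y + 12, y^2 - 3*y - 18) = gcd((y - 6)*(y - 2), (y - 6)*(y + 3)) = y - 6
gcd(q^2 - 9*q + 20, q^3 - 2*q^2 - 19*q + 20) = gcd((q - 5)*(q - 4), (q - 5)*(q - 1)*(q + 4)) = q - 5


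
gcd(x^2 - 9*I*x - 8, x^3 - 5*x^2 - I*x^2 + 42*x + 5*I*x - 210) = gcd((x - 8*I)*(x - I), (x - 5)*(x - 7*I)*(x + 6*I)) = 1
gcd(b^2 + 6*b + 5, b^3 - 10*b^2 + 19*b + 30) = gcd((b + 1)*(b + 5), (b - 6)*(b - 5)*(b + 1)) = b + 1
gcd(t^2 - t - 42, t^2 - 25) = 1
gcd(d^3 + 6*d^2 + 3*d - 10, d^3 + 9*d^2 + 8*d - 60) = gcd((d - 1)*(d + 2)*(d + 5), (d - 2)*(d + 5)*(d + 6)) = d + 5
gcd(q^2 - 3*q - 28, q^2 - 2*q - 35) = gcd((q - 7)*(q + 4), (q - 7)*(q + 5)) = q - 7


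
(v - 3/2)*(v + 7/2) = v^2 + 2*v - 21/4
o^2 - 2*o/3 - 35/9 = (o - 7/3)*(o + 5/3)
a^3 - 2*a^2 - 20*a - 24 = (a - 6)*(a + 2)^2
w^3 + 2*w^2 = w^2*(w + 2)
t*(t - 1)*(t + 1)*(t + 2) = t^4 + 2*t^3 - t^2 - 2*t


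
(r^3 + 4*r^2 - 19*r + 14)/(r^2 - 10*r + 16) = (r^2 + 6*r - 7)/(r - 8)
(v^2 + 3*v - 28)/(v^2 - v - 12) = (v + 7)/(v + 3)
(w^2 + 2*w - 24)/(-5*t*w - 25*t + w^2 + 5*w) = (-w^2 - 2*w + 24)/(5*t*w + 25*t - w^2 - 5*w)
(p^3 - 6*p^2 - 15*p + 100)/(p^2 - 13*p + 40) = (p^2 - p - 20)/(p - 8)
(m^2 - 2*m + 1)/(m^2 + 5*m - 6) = (m - 1)/(m + 6)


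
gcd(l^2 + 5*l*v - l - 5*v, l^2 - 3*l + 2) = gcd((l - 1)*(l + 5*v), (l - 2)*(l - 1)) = l - 1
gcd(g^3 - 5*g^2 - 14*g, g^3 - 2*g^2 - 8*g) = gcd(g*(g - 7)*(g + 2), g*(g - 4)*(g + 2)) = g^2 + 2*g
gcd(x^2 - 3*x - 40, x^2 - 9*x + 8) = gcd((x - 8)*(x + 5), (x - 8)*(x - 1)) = x - 8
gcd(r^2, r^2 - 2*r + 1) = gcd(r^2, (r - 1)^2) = 1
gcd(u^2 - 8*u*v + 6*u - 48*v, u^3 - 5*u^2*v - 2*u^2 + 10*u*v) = 1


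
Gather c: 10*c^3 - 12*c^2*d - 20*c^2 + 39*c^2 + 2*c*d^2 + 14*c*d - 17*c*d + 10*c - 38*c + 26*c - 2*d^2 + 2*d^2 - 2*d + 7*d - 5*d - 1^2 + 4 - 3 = 10*c^3 + c^2*(19 - 12*d) + c*(2*d^2 - 3*d - 2)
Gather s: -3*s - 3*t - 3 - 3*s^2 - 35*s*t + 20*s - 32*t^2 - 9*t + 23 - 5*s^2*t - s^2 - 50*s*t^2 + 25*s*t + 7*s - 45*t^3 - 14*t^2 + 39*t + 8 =s^2*(-5*t - 4) + s*(-50*t^2 - 10*t + 24) - 45*t^3 - 46*t^2 + 27*t + 28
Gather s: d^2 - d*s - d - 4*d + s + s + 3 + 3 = d^2 - 5*d + s*(2 - d) + 6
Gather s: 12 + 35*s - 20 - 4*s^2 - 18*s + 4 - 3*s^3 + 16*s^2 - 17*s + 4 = -3*s^3 + 12*s^2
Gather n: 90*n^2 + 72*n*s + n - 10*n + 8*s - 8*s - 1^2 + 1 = 90*n^2 + n*(72*s - 9)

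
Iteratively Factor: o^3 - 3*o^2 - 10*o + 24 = (o + 3)*(o^2 - 6*o + 8) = (o - 4)*(o + 3)*(o - 2)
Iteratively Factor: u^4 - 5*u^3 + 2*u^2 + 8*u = (u - 2)*(u^3 - 3*u^2 - 4*u) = (u - 4)*(u - 2)*(u^2 + u) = (u - 4)*(u - 2)*(u + 1)*(u)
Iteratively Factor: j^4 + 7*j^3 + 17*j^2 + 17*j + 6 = (j + 1)*(j^3 + 6*j^2 + 11*j + 6) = (j + 1)^2*(j^2 + 5*j + 6) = (j + 1)^2*(j + 3)*(j + 2)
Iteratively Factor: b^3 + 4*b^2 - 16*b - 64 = (b - 4)*(b^2 + 8*b + 16) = (b - 4)*(b + 4)*(b + 4)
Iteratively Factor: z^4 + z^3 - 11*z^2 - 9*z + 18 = (z - 1)*(z^3 + 2*z^2 - 9*z - 18) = (z - 1)*(z + 2)*(z^2 - 9) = (z - 1)*(z + 2)*(z + 3)*(z - 3)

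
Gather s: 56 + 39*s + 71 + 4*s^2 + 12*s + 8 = 4*s^2 + 51*s + 135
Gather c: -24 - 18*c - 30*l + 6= -18*c - 30*l - 18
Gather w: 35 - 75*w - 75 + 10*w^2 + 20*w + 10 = 10*w^2 - 55*w - 30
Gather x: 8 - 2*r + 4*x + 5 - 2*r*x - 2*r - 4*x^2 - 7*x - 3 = -4*r - 4*x^2 + x*(-2*r - 3) + 10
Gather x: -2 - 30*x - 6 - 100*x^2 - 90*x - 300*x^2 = -400*x^2 - 120*x - 8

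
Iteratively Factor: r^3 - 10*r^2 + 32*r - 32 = (r - 4)*(r^2 - 6*r + 8) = (r - 4)*(r - 2)*(r - 4)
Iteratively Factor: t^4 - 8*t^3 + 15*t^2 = (t - 3)*(t^3 - 5*t^2) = t*(t - 3)*(t^2 - 5*t) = t*(t - 5)*(t - 3)*(t)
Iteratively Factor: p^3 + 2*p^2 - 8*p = (p)*(p^2 + 2*p - 8) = p*(p + 4)*(p - 2)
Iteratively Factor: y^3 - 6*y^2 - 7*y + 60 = (y - 4)*(y^2 - 2*y - 15) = (y - 5)*(y - 4)*(y + 3)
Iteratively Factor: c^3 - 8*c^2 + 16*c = (c - 4)*(c^2 - 4*c) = (c - 4)^2*(c)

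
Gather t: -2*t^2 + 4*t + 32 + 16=-2*t^2 + 4*t + 48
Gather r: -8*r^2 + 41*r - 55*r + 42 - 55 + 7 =-8*r^2 - 14*r - 6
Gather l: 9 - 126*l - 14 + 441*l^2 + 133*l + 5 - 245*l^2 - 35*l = 196*l^2 - 28*l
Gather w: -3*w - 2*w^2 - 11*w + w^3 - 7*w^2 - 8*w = w^3 - 9*w^2 - 22*w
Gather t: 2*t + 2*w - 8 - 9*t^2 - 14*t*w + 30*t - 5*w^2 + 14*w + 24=-9*t^2 + t*(32 - 14*w) - 5*w^2 + 16*w + 16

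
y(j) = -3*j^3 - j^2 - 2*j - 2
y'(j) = -9*j^2 - 2*j - 2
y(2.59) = -66.01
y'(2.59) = -67.55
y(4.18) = -246.94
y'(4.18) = -167.61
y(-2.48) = 42.57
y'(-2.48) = -52.39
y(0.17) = -2.38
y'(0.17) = -2.60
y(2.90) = -89.38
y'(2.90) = -83.49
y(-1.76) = 14.78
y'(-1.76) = -26.36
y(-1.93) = 19.70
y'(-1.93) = -31.66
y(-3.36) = 107.23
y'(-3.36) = -96.89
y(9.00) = -2288.00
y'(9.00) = -749.00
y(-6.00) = 622.00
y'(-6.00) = -314.00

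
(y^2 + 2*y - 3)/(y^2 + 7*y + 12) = (y - 1)/(y + 4)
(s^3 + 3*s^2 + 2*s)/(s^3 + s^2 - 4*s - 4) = s/(s - 2)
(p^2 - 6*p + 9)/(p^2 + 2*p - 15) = (p - 3)/(p + 5)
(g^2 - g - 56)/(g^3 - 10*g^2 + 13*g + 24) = (g + 7)/(g^2 - 2*g - 3)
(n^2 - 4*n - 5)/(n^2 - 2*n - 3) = (n - 5)/(n - 3)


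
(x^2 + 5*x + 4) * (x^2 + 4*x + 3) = x^4 + 9*x^3 + 27*x^2 + 31*x + 12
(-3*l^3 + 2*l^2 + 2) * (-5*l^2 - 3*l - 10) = 15*l^5 - l^4 + 24*l^3 - 30*l^2 - 6*l - 20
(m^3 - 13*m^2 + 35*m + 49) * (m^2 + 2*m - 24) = m^5 - 11*m^4 - 15*m^3 + 431*m^2 - 742*m - 1176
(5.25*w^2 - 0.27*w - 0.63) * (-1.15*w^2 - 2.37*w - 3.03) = -6.0375*w^4 - 12.132*w^3 - 14.5431*w^2 + 2.3112*w + 1.9089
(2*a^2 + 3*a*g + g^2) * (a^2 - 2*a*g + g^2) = 2*a^4 - a^3*g - 3*a^2*g^2 + a*g^3 + g^4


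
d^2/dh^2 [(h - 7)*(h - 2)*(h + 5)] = 6*h - 8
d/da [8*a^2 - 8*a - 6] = 16*a - 8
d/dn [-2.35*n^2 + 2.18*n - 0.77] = 2.18 - 4.7*n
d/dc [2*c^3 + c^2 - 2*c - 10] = 6*c^2 + 2*c - 2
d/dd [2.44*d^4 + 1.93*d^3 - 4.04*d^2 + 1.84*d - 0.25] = 9.76*d^3 + 5.79*d^2 - 8.08*d + 1.84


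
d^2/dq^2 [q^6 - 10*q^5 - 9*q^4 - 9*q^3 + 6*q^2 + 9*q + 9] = 30*q^4 - 200*q^3 - 108*q^2 - 54*q + 12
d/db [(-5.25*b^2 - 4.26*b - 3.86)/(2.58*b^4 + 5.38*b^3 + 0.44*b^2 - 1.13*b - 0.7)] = (27.09*b^5 + 61.2174*b^4 + 85.6728*b^3 + 70.1073*b^2 + 10.7468*b - 1.3798)/(6.6564*b^8 + 27.7608*b^7 + 31.2148*b^6 - 1.0964*b^5 - 15.5772*b^4 - 8.5264*b^3 + 0.6609*b^2 + 1.582*b + 0.49)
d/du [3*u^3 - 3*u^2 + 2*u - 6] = 9*u^2 - 6*u + 2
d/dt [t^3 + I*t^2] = t*(3*t + 2*I)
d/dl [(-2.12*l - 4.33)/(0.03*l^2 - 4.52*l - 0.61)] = (0.0636*l^2 + 0.2598*l - 18.2784)/(0.0009*l^4 - 0.2712*l^3 + 20.3938*l^2 + 5.5144*l + 0.3721)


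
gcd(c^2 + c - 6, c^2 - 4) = c - 2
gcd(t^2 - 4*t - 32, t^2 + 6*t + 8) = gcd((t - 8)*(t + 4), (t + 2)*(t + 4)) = t + 4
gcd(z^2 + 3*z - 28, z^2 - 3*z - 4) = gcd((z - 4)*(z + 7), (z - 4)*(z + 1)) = z - 4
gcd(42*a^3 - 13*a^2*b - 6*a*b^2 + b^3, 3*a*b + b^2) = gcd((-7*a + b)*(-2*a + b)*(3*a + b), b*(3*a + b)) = 3*a + b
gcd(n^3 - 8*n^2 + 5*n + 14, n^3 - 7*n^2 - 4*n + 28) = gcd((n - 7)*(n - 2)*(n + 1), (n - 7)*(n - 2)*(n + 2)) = n^2 - 9*n + 14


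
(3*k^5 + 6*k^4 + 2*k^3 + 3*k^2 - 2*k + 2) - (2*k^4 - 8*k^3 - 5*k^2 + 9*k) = 3*k^5 + 4*k^4 + 10*k^3 + 8*k^2 - 11*k + 2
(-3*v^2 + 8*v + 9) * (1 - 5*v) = 15*v^3 - 43*v^2 - 37*v + 9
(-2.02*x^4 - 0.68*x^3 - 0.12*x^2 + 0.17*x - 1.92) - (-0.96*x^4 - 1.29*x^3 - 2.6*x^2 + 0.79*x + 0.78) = -1.06*x^4 + 0.61*x^3 + 2.48*x^2 - 0.62*x - 2.7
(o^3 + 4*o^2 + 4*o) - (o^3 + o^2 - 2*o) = 3*o^2 + 6*o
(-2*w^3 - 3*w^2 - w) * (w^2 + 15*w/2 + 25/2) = -2*w^5 - 18*w^4 - 97*w^3/2 - 45*w^2 - 25*w/2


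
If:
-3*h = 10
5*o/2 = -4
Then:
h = -10/3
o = -8/5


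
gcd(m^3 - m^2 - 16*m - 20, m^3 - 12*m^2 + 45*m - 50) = m - 5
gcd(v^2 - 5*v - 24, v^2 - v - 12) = v + 3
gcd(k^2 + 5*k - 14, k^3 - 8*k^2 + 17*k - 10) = k - 2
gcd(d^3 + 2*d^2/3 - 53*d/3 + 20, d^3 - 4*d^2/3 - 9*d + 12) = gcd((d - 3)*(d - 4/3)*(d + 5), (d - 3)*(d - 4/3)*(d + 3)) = d^2 - 13*d/3 + 4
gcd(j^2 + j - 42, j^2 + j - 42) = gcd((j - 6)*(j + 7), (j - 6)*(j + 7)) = j^2 + j - 42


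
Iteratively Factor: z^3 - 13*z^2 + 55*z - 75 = (z - 5)*(z^2 - 8*z + 15) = (z - 5)*(z - 3)*(z - 5)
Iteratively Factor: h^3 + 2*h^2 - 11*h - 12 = (h + 1)*(h^2 + h - 12) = (h + 1)*(h + 4)*(h - 3)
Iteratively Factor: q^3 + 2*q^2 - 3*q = (q)*(q^2 + 2*q - 3) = q*(q + 3)*(q - 1)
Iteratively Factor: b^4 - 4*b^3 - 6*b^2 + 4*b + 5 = (b - 5)*(b^3 + b^2 - b - 1) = (b - 5)*(b - 1)*(b^2 + 2*b + 1) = (b - 5)*(b - 1)*(b + 1)*(b + 1)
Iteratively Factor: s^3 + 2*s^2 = (s)*(s^2 + 2*s) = s*(s + 2)*(s)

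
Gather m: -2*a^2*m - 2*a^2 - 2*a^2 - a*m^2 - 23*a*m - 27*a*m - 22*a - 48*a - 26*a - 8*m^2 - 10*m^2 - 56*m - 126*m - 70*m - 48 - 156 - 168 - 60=-4*a^2 - 96*a + m^2*(-a - 18) + m*(-2*a^2 - 50*a - 252) - 432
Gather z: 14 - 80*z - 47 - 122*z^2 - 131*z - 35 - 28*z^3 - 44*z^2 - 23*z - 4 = -28*z^3 - 166*z^2 - 234*z - 72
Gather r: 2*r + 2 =2*r + 2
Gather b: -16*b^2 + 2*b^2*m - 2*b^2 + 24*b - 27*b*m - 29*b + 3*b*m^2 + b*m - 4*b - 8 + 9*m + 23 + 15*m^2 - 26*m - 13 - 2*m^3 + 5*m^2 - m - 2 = b^2*(2*m - 18) + b*(3*m^2 - 26*m - 9) - 2*m^3 + 20*m^2 - 18*m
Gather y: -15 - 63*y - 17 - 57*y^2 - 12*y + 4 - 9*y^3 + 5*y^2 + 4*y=-9*y^3 - 52*y^2 - 71*y - 28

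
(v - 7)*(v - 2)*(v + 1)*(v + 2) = v^4 - 6*v^3 - 11*v^2 + 24*v + 28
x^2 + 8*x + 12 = (x + 2)*(x + 6)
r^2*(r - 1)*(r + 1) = r^4 - r^2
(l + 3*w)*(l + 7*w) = l^2 + 10*l*w + 21*w^2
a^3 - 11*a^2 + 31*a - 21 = (a - 7)*(a - 3)*(a - 1)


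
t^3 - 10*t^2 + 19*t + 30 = (t - 6)*(t - 5)*(t + 1)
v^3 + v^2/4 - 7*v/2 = v*(v - 7/4)*(v + 2)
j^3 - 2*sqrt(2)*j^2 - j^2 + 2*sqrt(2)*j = j*(j - 1)*(j - 2*sqrt(2))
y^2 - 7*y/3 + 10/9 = (y - 5/3)*(y - 2/3)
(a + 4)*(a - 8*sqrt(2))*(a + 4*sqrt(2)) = a^3 - 4*sqrt(2)*a^2 + 4*a^2 - 64*a - 16*sqrt(2)*a - 256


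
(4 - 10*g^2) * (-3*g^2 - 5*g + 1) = 30*g^4 + 50*g^3 - 22*g^2 - 20*g + 4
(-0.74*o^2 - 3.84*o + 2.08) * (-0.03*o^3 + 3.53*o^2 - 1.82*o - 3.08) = 0.0222*o^5 - 2.497*o^4 - 12.2708*o^3 + 16.6104*o^2 + 8.0416*o - 6.4064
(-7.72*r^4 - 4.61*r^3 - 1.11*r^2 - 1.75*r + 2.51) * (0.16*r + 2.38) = -1.2352*r^5 - 19.1112*r^4 - 11.1494*r^3 - 2.9218*r^2 - 3.7634*r + 5.9738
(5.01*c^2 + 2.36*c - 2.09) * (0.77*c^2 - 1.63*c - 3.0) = 3.8577*c^4 - 6.3491*c^3 - 20.4861*c^2 - 3.6733*c + 6.27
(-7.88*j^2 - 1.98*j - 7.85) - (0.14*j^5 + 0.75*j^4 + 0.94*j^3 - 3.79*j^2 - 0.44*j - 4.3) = -0.14*j^5 - 0.75*j^4 - 0.94*j^3 - 4.09*j^2 - 1.54*j - 3.55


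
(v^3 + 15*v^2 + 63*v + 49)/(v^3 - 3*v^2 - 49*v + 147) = (v^2 + 8*v + 7)/(v^2 - 10*v + 21)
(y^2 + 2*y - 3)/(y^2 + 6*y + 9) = (y - 1)/(y + 3)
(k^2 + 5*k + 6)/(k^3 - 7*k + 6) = (k + 2)/(k^2 - 3*k + 2)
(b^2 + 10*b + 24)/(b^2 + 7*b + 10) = (b^2 + 10*b + 24)/(b^2 + 7*b + 10)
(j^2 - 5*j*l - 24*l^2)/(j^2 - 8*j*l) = (j + 3*l)/j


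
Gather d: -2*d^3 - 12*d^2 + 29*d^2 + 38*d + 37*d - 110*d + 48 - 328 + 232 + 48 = -2*d^3 + 17*d^2 - 35*d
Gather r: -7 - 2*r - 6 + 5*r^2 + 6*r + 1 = 5*r^2 + 4*r - 12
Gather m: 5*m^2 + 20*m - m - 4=5*m^2 + 19*m - 4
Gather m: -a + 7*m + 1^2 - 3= -a + 7*m - 2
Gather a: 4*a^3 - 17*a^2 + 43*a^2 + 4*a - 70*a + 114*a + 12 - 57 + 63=4*a^3 + 26*a^2 + 48*a + 18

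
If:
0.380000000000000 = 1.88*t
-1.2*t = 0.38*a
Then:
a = -0.64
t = 0.20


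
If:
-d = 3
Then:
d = -3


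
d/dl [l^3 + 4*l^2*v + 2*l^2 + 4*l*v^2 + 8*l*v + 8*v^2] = 3*l^2 + 8*l*v + 4*l + 4*v^2 + 8*v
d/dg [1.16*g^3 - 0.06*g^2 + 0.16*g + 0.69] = 3.48*g^2 - 0.12*g + 0.16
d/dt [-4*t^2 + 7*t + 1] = 7 - 8*t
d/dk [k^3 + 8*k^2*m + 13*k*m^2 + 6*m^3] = 3*k^2 + 16*k*m + 13*m^2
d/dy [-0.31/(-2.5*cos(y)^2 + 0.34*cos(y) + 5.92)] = (1.55*cos(y) - 0.1054)*sin(y)/(-2.5*cos(y)^2 + 0.34*cos(y) + 5.92)^2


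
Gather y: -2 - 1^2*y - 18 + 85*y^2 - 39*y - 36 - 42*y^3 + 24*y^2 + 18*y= -42*y^3 + 109*y^2 - 22*y - 56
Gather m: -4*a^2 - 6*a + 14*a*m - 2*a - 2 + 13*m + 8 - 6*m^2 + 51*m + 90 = -4*a^2 - 8*a - 6*m^2 + m*(14*a + 64) + 96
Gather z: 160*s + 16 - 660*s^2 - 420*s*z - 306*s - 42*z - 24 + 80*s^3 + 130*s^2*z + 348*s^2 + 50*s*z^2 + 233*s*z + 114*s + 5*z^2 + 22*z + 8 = 80*s^3 - 312*s^2 - 32*s + z^2*(50*s + 5) + z*(130*s^2 - 187*s - 20)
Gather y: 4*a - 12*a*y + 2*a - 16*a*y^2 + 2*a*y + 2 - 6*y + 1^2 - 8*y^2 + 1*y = 6*a + y^2*(-16*a - 8) + y*(-10*a - 5) + 3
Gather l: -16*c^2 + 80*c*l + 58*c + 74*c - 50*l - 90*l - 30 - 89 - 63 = -16*c^2 + 132*c + l*(80*c - 140) - 182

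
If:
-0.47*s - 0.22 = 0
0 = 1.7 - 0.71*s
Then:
No Solution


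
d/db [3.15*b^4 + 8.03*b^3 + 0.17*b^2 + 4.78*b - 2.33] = 12.6*b^3 + 24.09*b^2 + 0.34*b + 4.78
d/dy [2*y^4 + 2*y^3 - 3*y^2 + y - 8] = 8*y^3 + 6*y^2 - 6*y + 1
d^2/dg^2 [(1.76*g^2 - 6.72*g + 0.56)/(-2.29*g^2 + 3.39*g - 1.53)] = (43.154592*g^3 + 19.3788959999999*g^2 - 115.185168*g + 52.522272)/(12.008989*g^6 - 53.332497*g^5 + 103.021146*g^4 - 110.223477*g^3 + 68.830722*g^2 - 23.806953*g + 3.581577)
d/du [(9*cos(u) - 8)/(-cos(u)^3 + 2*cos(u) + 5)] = 4*(-220*sin(u) - 18*sin(2*u) + 24*sin(3*u) - 9*sin(4*u))/(5*cos(u) - cos(3*u) + 20)^2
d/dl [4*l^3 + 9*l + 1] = 12*l^2 + 9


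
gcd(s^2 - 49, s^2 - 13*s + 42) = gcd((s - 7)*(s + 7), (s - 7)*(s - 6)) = s - 7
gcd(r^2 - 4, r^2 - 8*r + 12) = r - 2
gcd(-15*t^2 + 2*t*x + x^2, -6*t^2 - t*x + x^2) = -3*t + x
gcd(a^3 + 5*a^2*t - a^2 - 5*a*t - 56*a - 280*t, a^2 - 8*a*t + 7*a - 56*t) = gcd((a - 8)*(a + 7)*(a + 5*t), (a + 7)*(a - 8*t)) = a + 7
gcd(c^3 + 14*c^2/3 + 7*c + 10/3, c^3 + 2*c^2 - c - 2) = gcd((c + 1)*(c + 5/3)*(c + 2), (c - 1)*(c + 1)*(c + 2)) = c^2 + 3*c + 2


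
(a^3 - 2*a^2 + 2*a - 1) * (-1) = -a^3 + 2*a^2 - 2*a + 1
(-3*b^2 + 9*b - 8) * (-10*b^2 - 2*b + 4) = 30*b^4 - 84*b^3 + 50*b^2 + 52*b - 32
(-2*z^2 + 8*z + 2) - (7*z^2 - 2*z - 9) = -9*z^2 + 10*z + 11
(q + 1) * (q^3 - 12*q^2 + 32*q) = q^4 - 11*q^3 + 20*q^2 + 32*q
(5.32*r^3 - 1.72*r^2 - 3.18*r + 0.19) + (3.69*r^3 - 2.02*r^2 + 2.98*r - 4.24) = 9.01*r^3 - 3.74*r^2 - 0.2*r - 4.05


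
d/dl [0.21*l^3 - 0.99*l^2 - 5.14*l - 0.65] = 0.63*l^2 - 1.98*l - 5.14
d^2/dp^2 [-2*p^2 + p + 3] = -4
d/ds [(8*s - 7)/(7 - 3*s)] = 35/(3*s - 7)^2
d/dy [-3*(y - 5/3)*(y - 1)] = 8 - 6*y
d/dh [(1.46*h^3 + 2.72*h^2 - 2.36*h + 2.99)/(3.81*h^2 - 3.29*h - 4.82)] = (5.5626*h^4 - 9.6068*h^3 - 21.0688*h^2 - 49.0046*h + 21.2123)/(14.5161*h^4 - 25.0698*h^3 - 25.9043*h^2 + 31.7156*h + 23.2324)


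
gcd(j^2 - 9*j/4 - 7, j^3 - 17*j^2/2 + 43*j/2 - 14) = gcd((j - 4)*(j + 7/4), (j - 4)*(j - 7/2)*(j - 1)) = j - 4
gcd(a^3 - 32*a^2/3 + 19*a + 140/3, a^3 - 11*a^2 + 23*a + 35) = a^2 - 12*a + 35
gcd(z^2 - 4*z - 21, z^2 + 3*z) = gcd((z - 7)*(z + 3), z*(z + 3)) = z + 3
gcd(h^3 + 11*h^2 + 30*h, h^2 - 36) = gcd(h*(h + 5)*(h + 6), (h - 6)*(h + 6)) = h + 6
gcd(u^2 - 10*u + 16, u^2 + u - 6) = u - 2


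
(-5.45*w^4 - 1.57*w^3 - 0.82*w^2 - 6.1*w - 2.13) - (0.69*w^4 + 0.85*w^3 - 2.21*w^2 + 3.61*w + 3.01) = -6.14*w^4 - 2.42*w^3 + 1.39*w^2 - 9.71*w - 5.14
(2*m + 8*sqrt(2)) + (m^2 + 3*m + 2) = m^2 + 5*m + 2 + 8*sqrt(2)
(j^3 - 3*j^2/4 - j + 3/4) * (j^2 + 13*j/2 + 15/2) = j^5 + 23*j^4/4 + 13*j^3/8 - 91*j^2/8 - 21*j/8 + 45/8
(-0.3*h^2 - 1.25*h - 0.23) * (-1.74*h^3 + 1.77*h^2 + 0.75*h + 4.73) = 0.522*h^5 + 1.644*h^4 - 2.0373*h^3 - 2.7636*h^2 - 6.085*h - 1.0879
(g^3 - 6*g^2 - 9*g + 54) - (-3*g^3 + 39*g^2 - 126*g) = 4*g^3 - 45*g^2 + 117*g + 54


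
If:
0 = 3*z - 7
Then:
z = 7/3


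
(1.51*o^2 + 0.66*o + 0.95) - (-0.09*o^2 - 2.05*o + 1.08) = 1.6*o^2 + 2.71*o - 0.13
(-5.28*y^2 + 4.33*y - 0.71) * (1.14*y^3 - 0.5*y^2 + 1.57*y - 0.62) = -6.0192*y^5 + 7.5762*y^4 - 11.264*y^3 + 10.4267*y^2 - 3.7993*y + 0.4402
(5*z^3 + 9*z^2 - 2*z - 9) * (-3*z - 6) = -15*z^4 - 57*z^3 - 48*z^2 + 39*z + 54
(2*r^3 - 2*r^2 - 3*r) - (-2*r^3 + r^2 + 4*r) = 4*r^3 - 3*r^2 - 7*r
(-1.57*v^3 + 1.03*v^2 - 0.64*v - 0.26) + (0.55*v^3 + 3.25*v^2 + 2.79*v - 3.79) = -1.02*v^3 + 4.28*v^2 + 2.15*v - 4.05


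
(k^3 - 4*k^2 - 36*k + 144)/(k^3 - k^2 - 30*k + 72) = (k - 6)/(k - 3)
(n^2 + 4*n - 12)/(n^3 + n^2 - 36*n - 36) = (n - 2)/(n^2 - 5*n - 6)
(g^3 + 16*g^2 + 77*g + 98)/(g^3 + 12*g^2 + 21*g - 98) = (g + 2)/(g - 2)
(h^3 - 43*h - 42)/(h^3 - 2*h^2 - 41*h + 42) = (h + 1)/(h - 1)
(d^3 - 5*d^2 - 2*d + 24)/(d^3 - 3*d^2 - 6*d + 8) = (d - 3)/(d - 1)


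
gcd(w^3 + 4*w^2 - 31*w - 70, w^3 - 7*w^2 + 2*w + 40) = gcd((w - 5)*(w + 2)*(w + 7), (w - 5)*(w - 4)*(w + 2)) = w^2 - 3*w - 10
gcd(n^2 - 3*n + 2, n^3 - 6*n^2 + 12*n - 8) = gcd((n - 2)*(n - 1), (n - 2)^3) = n - 2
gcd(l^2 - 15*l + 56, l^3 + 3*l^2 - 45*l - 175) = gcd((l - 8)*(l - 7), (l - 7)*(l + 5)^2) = l - 7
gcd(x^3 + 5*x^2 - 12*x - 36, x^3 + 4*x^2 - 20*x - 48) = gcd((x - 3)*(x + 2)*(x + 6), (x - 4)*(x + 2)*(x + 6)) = x^2 + 8*x + 12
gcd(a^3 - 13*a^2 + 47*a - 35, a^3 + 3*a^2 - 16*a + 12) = a - 1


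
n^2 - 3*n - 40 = (n - 8)*(n + 5)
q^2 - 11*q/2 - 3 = (q - 6)*(q + 1/2)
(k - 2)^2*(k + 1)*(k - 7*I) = k^4 - 3*k^3 - 7*I*k^3 + 21*I*k^2 + 4*k - 28*I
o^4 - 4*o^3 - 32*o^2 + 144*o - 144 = (o - 6)*(o - 2)^2*(o + 6)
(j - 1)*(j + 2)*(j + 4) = j^3 + 5*j^2 + 2*j - 8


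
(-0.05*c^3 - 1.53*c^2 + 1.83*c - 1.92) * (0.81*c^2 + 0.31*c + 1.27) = -0.0405*c^5 - 1.2548*c^4 + 0.9445*c^3 - 2.931*c^2 + 1.7289*c - 2.4384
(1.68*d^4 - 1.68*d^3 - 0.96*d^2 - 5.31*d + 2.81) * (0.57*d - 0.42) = 0.9576*d^5 - 1.6632*d^4 + 0.1584*d^3 - 2.6235*d^2 + 3.8319*d - 1.1802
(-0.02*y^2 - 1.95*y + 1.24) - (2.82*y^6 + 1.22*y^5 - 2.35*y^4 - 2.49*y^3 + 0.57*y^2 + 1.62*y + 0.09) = -2.82*y^6 - 1.22*y^5 + 2.35*y^4 + 2.49*y^3 - 0.59*y^2 - 3.57*y + 1.15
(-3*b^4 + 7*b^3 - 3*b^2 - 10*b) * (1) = -3*b^4 + 7*b^3 - 3*b^2 - 10*b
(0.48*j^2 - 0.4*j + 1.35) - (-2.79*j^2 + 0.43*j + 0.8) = 3.27*j^2 - 0.83*j + 0.55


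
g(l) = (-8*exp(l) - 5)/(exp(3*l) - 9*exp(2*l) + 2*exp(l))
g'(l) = (-8*exp(l) - 5)*(-3*exp(3*l) + 18*exp(2*l) - 2*exp(l))/(exp(3*l) - 9*exp(2*l) + 2*exp(l))^2 - 8*exp(l)/(exp(3*l) - 9*exp(2*l) + 2*exp(l)) = (16*exp(3*l) - 57*exp(2*l) - 90*exp(l) + 10)*exp(-l)/(exp(4*l) - 18*exp(3*l) + 85*exp(2*l) - 36*exp(l) + 4)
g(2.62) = -0.12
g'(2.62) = 0.48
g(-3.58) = -107.07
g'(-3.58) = 87.25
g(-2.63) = -57.04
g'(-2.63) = 24.30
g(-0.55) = 5.83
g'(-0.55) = -12.26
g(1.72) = 0.52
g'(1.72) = 0.32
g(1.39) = 0.51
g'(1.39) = -0.18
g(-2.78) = -61.29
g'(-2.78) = 32.41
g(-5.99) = -1013.96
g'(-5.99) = 998.36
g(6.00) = 0.00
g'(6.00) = 0.00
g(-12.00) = -406902.23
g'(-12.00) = 406886.98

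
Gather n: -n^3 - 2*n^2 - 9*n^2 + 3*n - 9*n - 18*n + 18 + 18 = -n^3 - 11*n^2 - 24*n + 36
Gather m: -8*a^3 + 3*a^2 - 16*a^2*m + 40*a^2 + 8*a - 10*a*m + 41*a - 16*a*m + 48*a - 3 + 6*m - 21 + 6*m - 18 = -8*a^3 + 43*a^2 + 97*a + m*(-16*a^2 - 26*a + 12) - 42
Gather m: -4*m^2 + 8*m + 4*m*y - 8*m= -4*m^2 + 4*m*y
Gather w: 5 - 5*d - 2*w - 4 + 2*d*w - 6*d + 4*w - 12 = -11*d + w*(2*d + 2) - 11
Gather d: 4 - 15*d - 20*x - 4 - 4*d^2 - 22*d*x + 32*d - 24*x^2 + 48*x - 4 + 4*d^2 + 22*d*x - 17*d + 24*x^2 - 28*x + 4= 0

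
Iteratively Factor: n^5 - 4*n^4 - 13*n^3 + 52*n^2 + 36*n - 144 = (n + 2)*(n^4 - 6*n^3 - n^2 + 54*n - 72) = (n - 2)*(n + 2)*(n^3 - 4*n^2 - 9*n + 36) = (n - 2)*(n + 2)*(n + 3)*(n^2 - 7*n + 12) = (n - 4)*(n - 2)*(n + 2)*(n + 3)*(n - 3)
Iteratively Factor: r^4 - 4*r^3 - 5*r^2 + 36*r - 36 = (r + 3)*(r^3 - 7*r^2 + 16*r - 12) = (r - 2)*(r + 3)*(r^2 - 5*r + 6) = (r - 3)*(r - 2)*(r + 3)*(r - 2)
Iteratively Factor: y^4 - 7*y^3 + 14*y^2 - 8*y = (y - 4)*(y^3 - 3*y^2 + 2*y) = (y - 4)*(y - 1)*(y^2 - 2*y) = y*(y - 4)*(y - 1)*(y - 2)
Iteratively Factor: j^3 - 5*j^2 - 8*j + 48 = (j - 4)*(j^2 - j - 12) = (j - 4)*(j + 3)*(j - 4)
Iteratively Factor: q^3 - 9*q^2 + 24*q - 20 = (q - 2)*(q^2 - 7*q + 10) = (q - 2)^2*(q - 5)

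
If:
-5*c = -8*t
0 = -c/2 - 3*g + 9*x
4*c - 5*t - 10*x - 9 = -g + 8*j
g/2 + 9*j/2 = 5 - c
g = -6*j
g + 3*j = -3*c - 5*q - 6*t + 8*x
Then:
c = 792/265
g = -2132/265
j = 1066/795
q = -5768/795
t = 99/53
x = -400/159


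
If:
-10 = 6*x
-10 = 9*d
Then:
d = -10/9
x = -5/3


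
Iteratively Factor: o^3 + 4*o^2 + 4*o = (o + 2)*(o^2 + 2*o) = (o + 2)^2*(o)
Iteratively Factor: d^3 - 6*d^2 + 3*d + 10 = (d - 2)*(d^2 - 4*d - 5) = (d - 5)*(d - 2)*(d + 1)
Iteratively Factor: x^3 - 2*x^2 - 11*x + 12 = (x - 4)*(x^2 + 2*x - 3) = (x - 4)*(x + 3)*(x - 1)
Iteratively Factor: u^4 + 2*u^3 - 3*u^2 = (u)*(u^3 + 2*u^2 - 3*u) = u^2*(u^2 + 2*u - 3) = u^2*(u + 3)*(u - 1)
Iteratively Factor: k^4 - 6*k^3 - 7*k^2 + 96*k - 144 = (k + 4)*(k^3 - 10*k^2 + 33*k - 36) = (k - 4)*(k + 4)*(k^2 - 6*k + 9) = (k - 4)*(k - 3)*(k + 4)*(k - 3)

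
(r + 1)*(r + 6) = r^2 + 7*r + 6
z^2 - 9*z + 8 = (z - 8)*(z - 1)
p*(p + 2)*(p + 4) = p^3 + 6*p^2 + 8*p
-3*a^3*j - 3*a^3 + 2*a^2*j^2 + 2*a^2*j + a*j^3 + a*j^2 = (-a + j)*(3*a + j)*(a*j + a)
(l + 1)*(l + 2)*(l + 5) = l^3 + 8*l^2 + 17*l + 10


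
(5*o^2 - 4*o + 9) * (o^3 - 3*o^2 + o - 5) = 5*o^5 - 19*o^4 + 26*o^3 - 56*o^2 + 29*o - 45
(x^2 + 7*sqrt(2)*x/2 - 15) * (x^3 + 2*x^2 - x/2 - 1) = x^5 + 2*x^4 + 7*sqrt(2)*x^4/2 - 31*x^3/2 + 7*sqrt(2)*x^3 - 31*x^2 - 7*sqrt(2)*x^2/4 - 7*sqrt(2)*x/2 + 15*x/2 + 15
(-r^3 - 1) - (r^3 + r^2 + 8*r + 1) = -2*r^3 - r^2 - 8*r - 2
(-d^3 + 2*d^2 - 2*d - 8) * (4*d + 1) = -4*d^4 + 7*d^3 - 6*d^2 - 34*d - 8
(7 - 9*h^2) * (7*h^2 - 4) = -63*h^4 + 85*h^2 - 28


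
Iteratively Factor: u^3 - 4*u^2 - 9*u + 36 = (u - 3)*(u^2 - u - 12) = (u - 4)*(u - 3)*(u + 3)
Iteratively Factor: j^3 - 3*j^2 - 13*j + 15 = (j + 3)*(j^2 - 6*j + 5) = (j - 1)*(j + 3)*(j - 5)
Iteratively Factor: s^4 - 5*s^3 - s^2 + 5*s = (s + 1)*(s^3 - 6*s^2 + 5*s) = (s - 5)*(s + 1)*(s^2 - s) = (s - 5)*(s - 1)*(s + 1)*(s)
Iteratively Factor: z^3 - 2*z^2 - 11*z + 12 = (z - 4)*(z^2 + 2*z - 3) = (z - 4)*(z - 1)*(z + 3)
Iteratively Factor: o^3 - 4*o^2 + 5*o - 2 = (o - 1)*(o^2 - 3*o + 2) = (o - 1)^2*(o - 2)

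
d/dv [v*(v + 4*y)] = 2*v + 4*y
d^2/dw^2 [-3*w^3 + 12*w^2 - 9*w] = 24 - 18*w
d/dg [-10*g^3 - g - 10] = -30*g^2 - 1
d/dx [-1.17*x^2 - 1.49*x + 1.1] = -2.34*x - 1.49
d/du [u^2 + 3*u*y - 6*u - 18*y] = 2*u + 3*y - 6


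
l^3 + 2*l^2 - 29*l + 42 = (l - 3)*(l - 2)*(l + 7)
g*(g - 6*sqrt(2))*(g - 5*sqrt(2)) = g^3 - 11*sqrt(2)*g^2 + 60*g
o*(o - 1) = o^2 - o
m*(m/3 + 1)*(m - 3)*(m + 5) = m^4/3 + 5*m^3/3 - 3*m^2 - 15*m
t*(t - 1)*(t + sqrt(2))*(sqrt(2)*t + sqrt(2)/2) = sqrt(2)*t^4 - sqrt(2)*t^3/2 + 2*t^3 - t^2 - sqrt(2)*t^2/2 - t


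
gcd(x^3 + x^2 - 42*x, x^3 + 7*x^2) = x^2 + 7*x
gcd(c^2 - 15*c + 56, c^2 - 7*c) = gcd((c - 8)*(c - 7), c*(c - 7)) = c - 7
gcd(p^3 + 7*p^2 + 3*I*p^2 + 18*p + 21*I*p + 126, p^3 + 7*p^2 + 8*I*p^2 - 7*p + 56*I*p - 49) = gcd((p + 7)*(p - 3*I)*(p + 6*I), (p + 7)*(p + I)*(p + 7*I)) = p + 7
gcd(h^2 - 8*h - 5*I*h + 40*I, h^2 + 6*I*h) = 1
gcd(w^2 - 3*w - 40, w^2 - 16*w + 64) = w - 8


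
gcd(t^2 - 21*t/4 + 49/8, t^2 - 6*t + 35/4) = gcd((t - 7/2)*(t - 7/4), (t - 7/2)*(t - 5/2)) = t - 7/2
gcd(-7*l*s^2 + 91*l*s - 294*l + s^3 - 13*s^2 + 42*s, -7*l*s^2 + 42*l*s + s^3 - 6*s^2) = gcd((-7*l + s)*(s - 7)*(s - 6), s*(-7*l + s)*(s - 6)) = -7*l*s + 42*l + s^2 - 6*s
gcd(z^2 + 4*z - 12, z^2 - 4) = z - 2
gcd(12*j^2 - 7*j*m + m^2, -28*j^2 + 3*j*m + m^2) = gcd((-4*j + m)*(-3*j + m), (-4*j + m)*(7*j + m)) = 4*j - m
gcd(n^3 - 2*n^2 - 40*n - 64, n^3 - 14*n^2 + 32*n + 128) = n^2 - 6*n - 16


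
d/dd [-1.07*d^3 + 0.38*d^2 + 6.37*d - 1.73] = -3.21*d^2 + 0.76*d + 6.37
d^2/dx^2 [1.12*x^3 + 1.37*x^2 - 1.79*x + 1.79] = 6.72*x + 2.74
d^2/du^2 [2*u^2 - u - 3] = 4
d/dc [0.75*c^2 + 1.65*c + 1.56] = 1.5*c + 1.65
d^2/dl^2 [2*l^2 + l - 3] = 4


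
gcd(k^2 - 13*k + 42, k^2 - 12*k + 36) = k - 6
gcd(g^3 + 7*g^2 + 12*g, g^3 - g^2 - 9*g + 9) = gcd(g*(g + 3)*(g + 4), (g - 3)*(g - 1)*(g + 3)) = g + 3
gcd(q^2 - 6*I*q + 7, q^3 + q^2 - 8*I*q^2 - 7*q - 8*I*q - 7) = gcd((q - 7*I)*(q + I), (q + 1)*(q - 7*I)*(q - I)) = q - 7*I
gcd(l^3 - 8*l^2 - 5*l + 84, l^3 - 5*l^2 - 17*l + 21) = l^2 - 4*l - 21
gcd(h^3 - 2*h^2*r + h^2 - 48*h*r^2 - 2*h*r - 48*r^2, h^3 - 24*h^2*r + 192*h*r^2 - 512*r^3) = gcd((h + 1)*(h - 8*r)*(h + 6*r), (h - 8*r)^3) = -h + 8*r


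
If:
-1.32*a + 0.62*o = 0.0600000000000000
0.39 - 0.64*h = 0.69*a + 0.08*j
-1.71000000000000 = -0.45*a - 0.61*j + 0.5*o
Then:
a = 0.46969696969697*o - 0.0454545454545455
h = 0.303779340536513 - 0.565538841281669*o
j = 0.47317436661699*o + 2.83681073025335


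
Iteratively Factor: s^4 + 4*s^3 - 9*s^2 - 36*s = (s + 4)*(s^3 - 9*s) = (s + 3)*(s + 4)*(s^2 - 3*s) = s*(s + 3)*(s + 4)*(s - 3)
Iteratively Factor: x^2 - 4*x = (x)*(x - 4)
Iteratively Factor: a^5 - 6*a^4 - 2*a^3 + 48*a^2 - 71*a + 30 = (a - 5)*(a^4 - a^3 - 7*a^2 + 13*a - 6) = (a - 5)*(a - 2)*(a^3 + a^2 - 5*a + 3) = (a - 5)*(a - 2)*(a + 3)*(a^2 - 2*a + 1) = (a - 5)*(a - 2)*(a - 1)*(a + 3)*(a - 1)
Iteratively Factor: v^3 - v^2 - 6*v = (v - 3)*(v^2 + 2*v) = v*(v - 3)*(v + 2)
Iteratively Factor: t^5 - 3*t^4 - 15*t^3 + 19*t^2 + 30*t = (t - 2)*(t^4 - t^3 - 17*t^2 - 15*t) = (t - 2)*(t + 3)*(t^3 - 4*t^2 - 5*t) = (t - 2)*(t + 1)*(t + 3)*(t^2 - 5*t) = (t - 5)*(t - 2)*(t + 1)*(t + 3)*(t)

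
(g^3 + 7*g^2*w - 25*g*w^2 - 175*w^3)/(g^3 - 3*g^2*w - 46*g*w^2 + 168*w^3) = (g^2 - 25*w^2)/(g^2 - 10*g*w + 24*w^2)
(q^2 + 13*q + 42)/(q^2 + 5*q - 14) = (q + 6)/(q - 2)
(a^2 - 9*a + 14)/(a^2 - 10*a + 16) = (a - 7)/(a - 8)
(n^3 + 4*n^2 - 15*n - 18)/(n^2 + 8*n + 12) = (n^2 - 2*n - 3)/(n + 2)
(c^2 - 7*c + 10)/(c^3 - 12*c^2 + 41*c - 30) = (c - 2)/(c^2 - 7*c + 6)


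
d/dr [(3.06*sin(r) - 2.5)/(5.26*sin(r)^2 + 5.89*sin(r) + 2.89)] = (-16.0956*sin(r)^2 + 26.3*sin(r) + 23.5684)*cos(r)/(27.6676*sin(r)^4 + 61.9628*sin(r)^3 + 65.0949*sin(r)^2 + 34.0442*sin(r) + 8.3521)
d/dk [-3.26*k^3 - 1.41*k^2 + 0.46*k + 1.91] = -9.78*k^2 - 2.82*k + 0.46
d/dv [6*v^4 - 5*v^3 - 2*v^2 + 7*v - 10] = 24*v^3 - 15*v^2 - 4*v + 7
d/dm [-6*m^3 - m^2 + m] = -18*m^2 - 2*m + 1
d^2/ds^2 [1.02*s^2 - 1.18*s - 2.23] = 2.04000000000000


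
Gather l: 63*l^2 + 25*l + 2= 63*l^2 + 25*l + 2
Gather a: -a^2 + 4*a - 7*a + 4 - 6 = -a^2 - 3*a - 2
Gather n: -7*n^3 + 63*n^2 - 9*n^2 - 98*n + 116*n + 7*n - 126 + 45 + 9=-7*n^3 + 54*n^2 + 25*n - 72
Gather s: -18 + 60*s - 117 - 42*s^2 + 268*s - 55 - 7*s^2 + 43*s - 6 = -49*s^2 + 371*s - 196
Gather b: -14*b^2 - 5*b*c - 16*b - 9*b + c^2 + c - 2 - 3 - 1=-14*b^2 + b*(-5*c - 25) + c^2 + c - 6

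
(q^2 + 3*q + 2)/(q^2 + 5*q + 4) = (q + 2)/(q + 4)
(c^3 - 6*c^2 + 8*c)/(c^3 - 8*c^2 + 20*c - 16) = c/(c - 2)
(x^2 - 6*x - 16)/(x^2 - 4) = (x - 8)/(x - 2)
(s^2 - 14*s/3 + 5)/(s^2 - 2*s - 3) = (s - 5/3)/(s + 1)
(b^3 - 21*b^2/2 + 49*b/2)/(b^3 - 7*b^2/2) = (b - 7)/b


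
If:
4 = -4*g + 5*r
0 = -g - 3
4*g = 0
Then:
No Solution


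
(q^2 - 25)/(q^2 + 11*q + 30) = (q - 5)/(q + 6)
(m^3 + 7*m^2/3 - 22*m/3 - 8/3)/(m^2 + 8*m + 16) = (3*m^2 - 5*m - 2)/(3*(m + 4))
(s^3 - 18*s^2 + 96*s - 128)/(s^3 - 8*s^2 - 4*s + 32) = (s - 8)/(s + 2)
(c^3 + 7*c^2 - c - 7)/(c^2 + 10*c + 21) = (c^2 - 1)/(c + 3)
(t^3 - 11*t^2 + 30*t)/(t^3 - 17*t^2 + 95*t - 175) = t*(t - 6)/(t^2 - 12*t + 35)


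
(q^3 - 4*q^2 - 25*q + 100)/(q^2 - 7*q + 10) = (q^2 + q - 20)/(q - 2)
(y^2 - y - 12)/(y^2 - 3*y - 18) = (y - 4)/(y - 6)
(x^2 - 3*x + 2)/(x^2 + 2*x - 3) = (x - 2)/(x + 3)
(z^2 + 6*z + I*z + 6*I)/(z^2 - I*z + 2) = (z + 6)/(z - 2*I)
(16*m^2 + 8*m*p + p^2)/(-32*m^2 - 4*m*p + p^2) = (4*m + p)/(-8*m + p)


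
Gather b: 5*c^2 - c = 5*c^2 - c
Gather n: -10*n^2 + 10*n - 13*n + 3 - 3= -10*n^2 - 3*n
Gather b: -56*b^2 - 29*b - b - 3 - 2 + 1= -56*b^2 - 30*b - 4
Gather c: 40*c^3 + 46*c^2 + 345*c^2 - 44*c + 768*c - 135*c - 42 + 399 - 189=40*c^3 + 391*c^2 + 589*c + 168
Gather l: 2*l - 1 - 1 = 2*l - 2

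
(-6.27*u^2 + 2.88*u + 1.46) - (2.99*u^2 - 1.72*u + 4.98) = -9.26*u^2 + 4.6*u - 3.52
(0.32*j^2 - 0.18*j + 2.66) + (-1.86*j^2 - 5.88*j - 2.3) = -1.54*j^2 - 6.06*j + 0.36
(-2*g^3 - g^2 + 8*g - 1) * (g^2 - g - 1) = -2*g^5 + g^4 + 11*g^3 - 8*g^2 - 7*g + 1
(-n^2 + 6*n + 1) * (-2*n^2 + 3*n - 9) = 2*n^4 - 15*n^3 + 25*n^2 - 51*n - 9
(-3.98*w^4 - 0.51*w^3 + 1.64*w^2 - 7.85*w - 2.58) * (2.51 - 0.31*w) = 1.2338*w^5 - 9.8317*w^4 - 1.7885*w^3 + 6.5499*w^2 - 18.9037*w - 6.4758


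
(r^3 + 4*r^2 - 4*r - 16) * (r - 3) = r^4 + r^3 - 16*r^2 - 4*r + 48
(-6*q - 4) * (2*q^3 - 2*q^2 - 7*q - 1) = -12*q^4 + 4*q^3 + 50*q^2 + 34*q + 4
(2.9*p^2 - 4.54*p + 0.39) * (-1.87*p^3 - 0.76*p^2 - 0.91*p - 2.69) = -5.423*p^5 + 6.2858*p^4 + 0.0821000000000005*p^3 - 3.966*p^2 + 11.8577*p - 1.0491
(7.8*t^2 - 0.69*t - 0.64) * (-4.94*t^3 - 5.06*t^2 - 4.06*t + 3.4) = -38.532*t^5 - 36.0594*t^4 - 25.015*t^3 + 32.5598*t^2 + 0.2524*t - 2.176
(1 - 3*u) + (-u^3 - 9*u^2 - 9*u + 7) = -u^3 - 9*u^2 - 12*u + 8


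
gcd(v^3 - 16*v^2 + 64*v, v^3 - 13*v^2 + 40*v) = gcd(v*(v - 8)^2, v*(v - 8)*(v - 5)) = v^2 - 8*v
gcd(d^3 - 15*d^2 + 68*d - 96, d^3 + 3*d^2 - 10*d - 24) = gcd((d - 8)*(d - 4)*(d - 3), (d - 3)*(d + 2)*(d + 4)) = d - 3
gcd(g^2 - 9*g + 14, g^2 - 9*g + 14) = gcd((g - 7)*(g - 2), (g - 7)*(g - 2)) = g^2 - 9*g + 14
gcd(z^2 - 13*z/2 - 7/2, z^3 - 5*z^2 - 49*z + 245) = z - 7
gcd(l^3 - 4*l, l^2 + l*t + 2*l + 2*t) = l + 2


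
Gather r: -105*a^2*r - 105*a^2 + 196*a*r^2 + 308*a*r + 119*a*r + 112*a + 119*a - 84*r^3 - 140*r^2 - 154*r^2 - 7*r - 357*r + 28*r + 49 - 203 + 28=-105*a^2 + 231*a - 84*r^3 + r^2*(196*a - 294) + r*(-105*a^2 + 427*a - 336) - 126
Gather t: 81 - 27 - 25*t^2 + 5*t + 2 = -25*t^2 + 5*t + 56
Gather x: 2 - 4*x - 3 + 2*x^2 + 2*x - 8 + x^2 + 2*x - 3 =3*x^2 - 12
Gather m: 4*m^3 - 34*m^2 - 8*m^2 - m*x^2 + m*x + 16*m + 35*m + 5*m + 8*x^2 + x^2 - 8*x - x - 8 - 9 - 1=4*m^3 - 42*m^2 + m*(-x^2 + x + 56) + 9*x^2 - 9*x - 18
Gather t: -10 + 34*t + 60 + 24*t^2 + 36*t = 24*t^2 + 70*t + 50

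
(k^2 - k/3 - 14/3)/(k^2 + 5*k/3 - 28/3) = (k + 2)/(k + 4)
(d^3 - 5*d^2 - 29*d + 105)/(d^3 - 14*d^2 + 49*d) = (d^2 + 2*d - 15)/(d*(d - 7))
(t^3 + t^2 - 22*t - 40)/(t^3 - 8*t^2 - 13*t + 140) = (t + 2)/(t - 7)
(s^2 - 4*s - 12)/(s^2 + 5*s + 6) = (s - 6)/(s + 3)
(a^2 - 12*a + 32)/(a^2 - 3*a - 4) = (a - 8)/(a + 1)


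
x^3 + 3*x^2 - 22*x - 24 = (x - 4)*(x + 1)*(x + 6)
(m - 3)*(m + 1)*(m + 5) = m^3 + 3*m^2 - 13*m - 15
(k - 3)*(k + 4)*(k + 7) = k^3 + 8*k^2 - 5*k - 84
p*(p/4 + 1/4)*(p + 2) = p^3/4 + 3*p^2/4 + p/2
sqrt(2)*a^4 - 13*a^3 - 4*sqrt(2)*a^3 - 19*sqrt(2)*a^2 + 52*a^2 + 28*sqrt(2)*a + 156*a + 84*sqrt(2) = (a - 6)*(a + 2)*(a - 7*sqrt(2))*(sqrt(2)*a + 1)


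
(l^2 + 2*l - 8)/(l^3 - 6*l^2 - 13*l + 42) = (l + 4)/(l^2 - 4*l - 21)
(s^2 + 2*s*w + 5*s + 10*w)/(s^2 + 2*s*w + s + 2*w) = (s + 5)/(s + 1)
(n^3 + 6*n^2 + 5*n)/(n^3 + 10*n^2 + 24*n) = (n^2 + 6*n + 5)/(n^2 + 10*n + 24)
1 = 1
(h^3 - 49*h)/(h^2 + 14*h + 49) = h*(h - 7)/(h + 7)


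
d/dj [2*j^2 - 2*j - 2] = 4*j - 2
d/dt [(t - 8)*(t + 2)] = 2*t - 6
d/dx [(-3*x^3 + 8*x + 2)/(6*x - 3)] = (-4*x^3 + 3*x^2 - 4)/(4*x^2 - 4*x + 1)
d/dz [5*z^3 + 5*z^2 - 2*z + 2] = 15*z^2 + 10*z - 2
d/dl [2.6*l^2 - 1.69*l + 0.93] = 5.2*l - 1.69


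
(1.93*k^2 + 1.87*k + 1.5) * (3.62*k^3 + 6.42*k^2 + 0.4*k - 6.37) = 6.9866*k^5 + 19.16*k^4 + 18.2074*k^3 - 1.9161*k^2 - 11.3119*k - 9.555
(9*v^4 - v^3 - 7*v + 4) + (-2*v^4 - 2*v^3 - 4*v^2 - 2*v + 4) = 7*v^4 - 3*v^3 - 4*v^2 - 9*v + 8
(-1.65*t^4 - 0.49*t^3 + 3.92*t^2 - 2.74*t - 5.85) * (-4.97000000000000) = 8.2005*t^4 + 2.4353*t^3 - 19.4824*t^2 + 13.6178*t + 29.0745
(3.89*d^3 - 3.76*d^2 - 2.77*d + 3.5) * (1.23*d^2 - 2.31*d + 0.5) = 4.7847*d^5 - 13.6107*d^4 + 7.2235*d^3 + 8.8237*d^2 - 9.47*d + 1.75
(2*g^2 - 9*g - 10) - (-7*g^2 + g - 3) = 9*g^2 - 10*g - 7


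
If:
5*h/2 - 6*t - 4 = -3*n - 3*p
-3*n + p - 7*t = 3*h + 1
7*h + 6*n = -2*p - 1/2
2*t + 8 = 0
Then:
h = -5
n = 79/8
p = -99/8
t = -4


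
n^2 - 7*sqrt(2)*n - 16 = (n - 8*sqrt(2))*(n + sqrt(2))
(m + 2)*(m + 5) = m^2 + 7*m + 10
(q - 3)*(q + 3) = q^2 - 9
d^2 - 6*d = d*(d - 6)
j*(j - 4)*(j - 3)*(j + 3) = j^4 - 4*j^3 - 9*j^2 + 36*j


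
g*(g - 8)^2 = g^3 - 16*g^2 + 64*g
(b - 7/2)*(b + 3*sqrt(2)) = b^2 - 7*b/2 + 3*sqrt(2)*b - 21*sqrt(2)/2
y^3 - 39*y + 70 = (y - 5)*(y - 2)*(y + 7)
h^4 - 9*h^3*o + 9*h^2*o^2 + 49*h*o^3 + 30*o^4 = (h - 6*o)*(h - 5*o)*(h + o)^2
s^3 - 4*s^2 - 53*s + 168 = (s - 8)*(s - 3)*(s + 7)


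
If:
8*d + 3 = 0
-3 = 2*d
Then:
No Solution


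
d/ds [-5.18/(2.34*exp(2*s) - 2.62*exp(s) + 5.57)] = (24.2424*exp(s) - 13.5716)*exp(s)/(2.34*exp(2*s) - 2.62*exp(s) + 5.57)^2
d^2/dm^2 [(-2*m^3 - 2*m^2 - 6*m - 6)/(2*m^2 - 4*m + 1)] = 4*(-34*m^3 - 18*m^2 + 87*m - 55)/(8*m^6 - 48*m^5 + 108*m^4 - 112*m^3 + 54*m^2 - 12*m + 1)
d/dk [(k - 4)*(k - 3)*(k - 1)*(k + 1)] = 4*k^3 - 21*k^2 + 22*k + 7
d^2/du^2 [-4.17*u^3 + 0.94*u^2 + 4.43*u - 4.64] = 1.88 - 25.02*u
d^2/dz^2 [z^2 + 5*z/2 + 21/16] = 2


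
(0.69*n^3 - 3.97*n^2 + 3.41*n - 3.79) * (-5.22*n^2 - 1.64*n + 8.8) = -3.6018*n^5 + 19.5918*n^4 - 5.2174*n^3 - 20.7446*n^2 + 36.2236*n - 33.352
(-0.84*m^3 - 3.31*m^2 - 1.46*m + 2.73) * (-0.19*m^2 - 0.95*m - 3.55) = 0.1596*m^5 + 1.4269*m^4 + 6.4039*m^3 + 12.6188*m^2 + 2.5895*m - 9.6915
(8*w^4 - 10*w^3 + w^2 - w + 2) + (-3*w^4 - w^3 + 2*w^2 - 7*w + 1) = 5*w^4 - 11*w^3 + 3*w^2 - 8*w + 3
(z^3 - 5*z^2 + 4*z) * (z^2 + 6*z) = z^5 + z^4 - 26*z^3 + 24*z^2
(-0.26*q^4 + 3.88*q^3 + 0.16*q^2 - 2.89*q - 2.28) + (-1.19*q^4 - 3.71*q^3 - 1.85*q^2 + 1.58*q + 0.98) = -1.45*q^4 + 0.17*q^3 - 1.69*q^2 - 1.31*q - 1.3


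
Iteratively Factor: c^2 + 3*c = (c + 3)*(c)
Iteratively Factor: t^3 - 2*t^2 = (t)*(t^2 - 2*t) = t*(t - 2)*(t)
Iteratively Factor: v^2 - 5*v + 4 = (v - 4)*(v - 1)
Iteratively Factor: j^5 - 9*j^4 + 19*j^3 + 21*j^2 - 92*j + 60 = (j - 5)*(j^4 - 4*j^3 - j^2 + 16*j - 12) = (j - 5)*(j - 3)*(j^3 - j^2 - 4*j + 4) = (j - 5)*(j - 3)*(j - 2)*(j^2 + j - 2) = (j - 5)*(j - 3)*(j - 2)*(j + 2)*(j - 1)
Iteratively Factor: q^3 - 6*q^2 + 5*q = (q - 1)*(q^2 - 5*q) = (q - 5)*(q - 1)*(q)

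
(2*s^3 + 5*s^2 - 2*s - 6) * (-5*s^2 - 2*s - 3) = -10*s^5 - 29*s^4 - 6*s^3 + 19*s^2 + 18*s + 18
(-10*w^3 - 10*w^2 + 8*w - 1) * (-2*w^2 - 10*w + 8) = 20*w^5 + 120*w^4 + 4*w^3 - 158*w^2 + 74*w - 8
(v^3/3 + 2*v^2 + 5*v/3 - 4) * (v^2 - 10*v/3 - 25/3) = v^5/3 + 8*v^4/9 - 70*v^3/9 - 236*v^2/9 - 5*v/9 + 100/3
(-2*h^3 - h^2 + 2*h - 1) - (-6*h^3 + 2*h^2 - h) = 4*h^3 - 3*h^2 + 3*h - 1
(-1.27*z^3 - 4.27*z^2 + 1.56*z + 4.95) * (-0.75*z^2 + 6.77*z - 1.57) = 0.9525*z^5 - 5.3954*z^4 - 28.084*z^3 + 13.5526*z^2 + 31.0623*z - 7.7715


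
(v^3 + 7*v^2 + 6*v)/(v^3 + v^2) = (v + 6)/v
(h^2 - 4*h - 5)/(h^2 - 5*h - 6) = (h - 5)/(h - 6)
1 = 1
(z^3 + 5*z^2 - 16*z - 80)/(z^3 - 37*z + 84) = (z^2 + 9*z + 20)/(z^2 + 4*z - 21)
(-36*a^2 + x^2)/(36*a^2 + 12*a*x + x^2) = (-6*a + x)/(6*a + x)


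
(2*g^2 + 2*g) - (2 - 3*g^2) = 5*g^2 + 2*g - 2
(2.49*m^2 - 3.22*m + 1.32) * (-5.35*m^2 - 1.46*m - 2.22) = -13.3215*m^4 + 13.5916*m^3 - 7.8886*m^2 + 5.2212*m - 2.9304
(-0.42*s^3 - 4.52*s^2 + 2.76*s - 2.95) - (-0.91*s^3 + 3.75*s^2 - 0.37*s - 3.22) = 0.49*s^3 - 8.27*s^2 + 3.13*s + 0.27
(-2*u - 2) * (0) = 0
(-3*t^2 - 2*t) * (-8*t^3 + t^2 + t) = 24*t^5 + 13*t^4 - 5*t^3 - 2*t^2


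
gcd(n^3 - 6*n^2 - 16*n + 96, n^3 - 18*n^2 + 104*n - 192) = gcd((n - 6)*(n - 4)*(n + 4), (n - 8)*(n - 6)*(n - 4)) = n^2 - 10*n + 24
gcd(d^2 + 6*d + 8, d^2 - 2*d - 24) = d + 4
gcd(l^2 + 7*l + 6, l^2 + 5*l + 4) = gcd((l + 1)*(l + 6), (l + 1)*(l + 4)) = l + 1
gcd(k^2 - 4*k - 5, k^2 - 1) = k + 1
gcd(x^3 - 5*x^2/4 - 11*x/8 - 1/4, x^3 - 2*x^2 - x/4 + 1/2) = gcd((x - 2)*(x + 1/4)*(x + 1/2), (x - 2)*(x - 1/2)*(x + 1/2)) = x^2 - 3*x/2 - 1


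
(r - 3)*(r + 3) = r^2 - 9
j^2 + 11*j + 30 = (j + 5)*(j + 6)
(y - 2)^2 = y^2 - 4*y + 4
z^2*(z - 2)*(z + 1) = z^4 - z^3 - 2*z^2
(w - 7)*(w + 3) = w^2 - 4*w - 21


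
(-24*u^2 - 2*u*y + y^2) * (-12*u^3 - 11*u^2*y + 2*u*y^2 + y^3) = 288*u^5 + 288*u^4*y - 38*u^3*y^2 - 39*u^2*y^3 + y^5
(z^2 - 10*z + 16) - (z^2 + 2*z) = 16 - 12*z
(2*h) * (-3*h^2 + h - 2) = -6*h^3 + 2*h^2 - 4*h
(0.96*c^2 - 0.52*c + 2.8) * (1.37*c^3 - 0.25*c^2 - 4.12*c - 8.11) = 1.3152*c^5 - 0.9524*c^4 + 0.0107999999999998*c^3 - 6.3432*c^2 - 7.3188*c - 22.708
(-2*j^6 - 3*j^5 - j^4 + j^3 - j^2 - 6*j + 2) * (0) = 0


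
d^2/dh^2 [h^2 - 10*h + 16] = 2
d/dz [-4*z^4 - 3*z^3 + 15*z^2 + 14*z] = -16*z^3 - 9*z^2 + 30*z + 14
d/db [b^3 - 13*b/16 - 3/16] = 3*b^2 - 13/16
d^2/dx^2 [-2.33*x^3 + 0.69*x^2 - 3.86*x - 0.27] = 1.38 - 13.98*x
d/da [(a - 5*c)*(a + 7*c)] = 2*a + 2*c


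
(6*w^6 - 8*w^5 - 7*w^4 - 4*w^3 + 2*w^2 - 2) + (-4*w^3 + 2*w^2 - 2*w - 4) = 6*w^6 - 8*w^5 - 7*w^4 - 8*w^3 + 4*w^2 - 2*w - 6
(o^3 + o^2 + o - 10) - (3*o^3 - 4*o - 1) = -2*o^3 + o^2 + 5*o - 9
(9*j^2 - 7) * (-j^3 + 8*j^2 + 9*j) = -9*j^5 + 72*j^4 + 88*j^3 - 56*j^2 - 63*j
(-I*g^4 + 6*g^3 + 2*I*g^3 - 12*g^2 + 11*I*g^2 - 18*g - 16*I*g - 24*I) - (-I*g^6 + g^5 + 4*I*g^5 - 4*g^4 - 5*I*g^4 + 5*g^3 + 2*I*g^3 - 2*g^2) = I*g^6 - g^5 - 4*I*g^5 + 4*g^4 + 4*I*g^4 + g^3 - 10*g^2 + 11*I*g^2 - 18*g - 16*I*g - 24*I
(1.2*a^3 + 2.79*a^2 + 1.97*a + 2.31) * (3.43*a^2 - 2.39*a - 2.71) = 4.116*a^5 + 6.7017*a^4 - 3.163*a^3 - 4.3459*a^2 - 10.8596*a - 6.2601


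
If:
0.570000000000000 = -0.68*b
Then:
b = -0.84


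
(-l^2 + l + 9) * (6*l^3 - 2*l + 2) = -6*l^5 + 6*l^4 + 56*l^3 - 4*l^2 - 16*l + 18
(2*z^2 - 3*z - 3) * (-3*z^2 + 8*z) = -6*z^4 + 25*z^3 - 15*z^2 - 24*z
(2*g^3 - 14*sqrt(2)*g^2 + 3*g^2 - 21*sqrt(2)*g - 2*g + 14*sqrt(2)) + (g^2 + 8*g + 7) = 2*g^3 - 14*sqrt(2)*g^2 + 4*g^2 - 21*sqrt(2)*g + 6*g + 7 + 14*sqrt(2)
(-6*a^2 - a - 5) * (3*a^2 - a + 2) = -18*a^4 + 3*a^3 - 26*a^2 + 3*a - 10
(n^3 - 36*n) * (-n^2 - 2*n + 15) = -n^5 - 2*n^4 + 51*n^3 + 72*n^2 - 540*n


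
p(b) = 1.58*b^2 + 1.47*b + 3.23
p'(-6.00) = -17.49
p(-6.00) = 51.29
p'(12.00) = 39.39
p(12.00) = 248.39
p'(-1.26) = -2.51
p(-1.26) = 3.89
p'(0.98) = 4.57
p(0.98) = 6.19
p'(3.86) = 13.67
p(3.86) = 32.45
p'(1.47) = 6.12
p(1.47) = 8.81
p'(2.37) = 8.96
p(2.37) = 15.59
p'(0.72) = 3.75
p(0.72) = 5.11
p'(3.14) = 11.39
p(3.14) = 23.42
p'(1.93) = 7.57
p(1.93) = 11.95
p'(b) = 3.16*b + 1.47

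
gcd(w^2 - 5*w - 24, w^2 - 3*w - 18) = w + 3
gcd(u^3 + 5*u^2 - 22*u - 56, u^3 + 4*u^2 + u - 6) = u + 2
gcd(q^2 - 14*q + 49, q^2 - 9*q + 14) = q - 7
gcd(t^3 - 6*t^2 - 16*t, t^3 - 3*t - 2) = 1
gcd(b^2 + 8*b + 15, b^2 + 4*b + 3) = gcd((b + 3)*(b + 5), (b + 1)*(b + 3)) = b + 3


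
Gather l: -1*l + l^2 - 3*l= l^2 - 4*l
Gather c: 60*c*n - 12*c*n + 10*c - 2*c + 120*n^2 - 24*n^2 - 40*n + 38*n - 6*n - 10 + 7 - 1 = c*(48*n + 8) + 96*n^2 - 8*n - 4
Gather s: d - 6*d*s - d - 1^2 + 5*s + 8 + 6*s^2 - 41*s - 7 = 6*s^2 + s*(-6*d - 36)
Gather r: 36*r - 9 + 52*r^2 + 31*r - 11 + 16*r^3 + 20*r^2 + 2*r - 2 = 16*r^3 + 72*r^2 + 69*r - 22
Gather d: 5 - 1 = 4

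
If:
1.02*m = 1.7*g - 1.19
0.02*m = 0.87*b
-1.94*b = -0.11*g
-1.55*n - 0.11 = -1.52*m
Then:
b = -0.08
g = -1.46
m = -3.60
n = -3.60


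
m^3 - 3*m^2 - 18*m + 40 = (m - 5)*(m - 2)*(m + 4)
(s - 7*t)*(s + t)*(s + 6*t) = s^3 - 43*s*t^2 - 42*t^3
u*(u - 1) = u^2 - u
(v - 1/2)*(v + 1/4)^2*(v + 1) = v^4 + v^3 - 3*v^2/16 - 7*v/32 - 1/32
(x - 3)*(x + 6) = x^2 + 3*x - 18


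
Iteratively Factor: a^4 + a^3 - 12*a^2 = (a)*(a^3 + a^2 - 12*a) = a*(a - 3)*(a^2 + 4*a) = a^2*(a - 3)*(a + 4)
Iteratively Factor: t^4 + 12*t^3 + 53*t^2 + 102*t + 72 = (t + 2)*(t^3 + 10*t^2 + 33*t + 36) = (t + 2)*(t + 4)*(t^2 + 6*t + 9) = (t + 2)*(t + 3)*(t + 4)*(t + 3)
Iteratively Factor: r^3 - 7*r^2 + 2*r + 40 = (r - 5)*(r^2 - 2*r - 8) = (r - 5)*(r - 4)*(r + 2)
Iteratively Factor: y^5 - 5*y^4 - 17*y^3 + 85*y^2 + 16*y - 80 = (y - 5)*(y^4 - 17*y^2 + 16) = (y - 5)*(y - 4)*(y^3 + 4*y^2 - y - 4) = (y - 5)*(y - 4)*(y + 1)*(y^2 + 3*y - 4) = (y - 5)*(y - 4)*(y - 1)*(y + 1)*(y + 4)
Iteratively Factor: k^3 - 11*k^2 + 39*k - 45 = (k - 3)*(k^2 - 8*k + 15) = (k - 5)*(k - 3)*(k - 3)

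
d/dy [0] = 0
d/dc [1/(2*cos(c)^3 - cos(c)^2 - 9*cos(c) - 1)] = 4*(6*cos(c)^2 - 2*cos(c) - 9)*sin(c)/(15*cos(c) + cos(2*c) - cos(3*c) + 3)^2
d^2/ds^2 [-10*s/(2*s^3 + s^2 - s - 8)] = 20*(-s*(6*s^2 + 2*s - 1)^2 + (6*s^2 + s*(6*s + 1) + 2*s - 1)*(2*s^3 + s^2 - s - 8))/(2*s^3 + s^2 - s - 8)^3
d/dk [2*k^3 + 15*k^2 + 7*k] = 6*k^2 + 30*k + 7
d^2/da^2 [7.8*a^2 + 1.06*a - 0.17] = 15.6000000000000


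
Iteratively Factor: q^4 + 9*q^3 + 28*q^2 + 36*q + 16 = (q + 2)*(q^3 + 7*q^2 + 14*q + 8) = (q + 2)*(q + 4)*(q^2 + 3*q + 2) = (q + 1)*(q + 2)*(q + 4)*(q + 2)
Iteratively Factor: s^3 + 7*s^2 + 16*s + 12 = (s + 2)*(s^2 + 5*s + 6) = (s + 2)*(s + 3)*(s + 2)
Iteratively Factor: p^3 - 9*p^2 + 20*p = (p - 5)*(p^2 - 4*p) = p*(p - 5)*(p - 4)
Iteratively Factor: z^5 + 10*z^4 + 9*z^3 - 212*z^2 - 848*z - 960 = (z + 4)*(z^4 + 6*z^3 - 15*z^2 - 152*z - 240) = (z - 5)*(z + 4)*(z^3 + 11*z^2 + 40*z + 48) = (z - 5)*(z + 3)*(z + 4)*(z^2 + 8*z + 16) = (z - 5)*(z + 3)*(z + 4)^2*(z + 4)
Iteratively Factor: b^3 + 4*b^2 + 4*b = (b)*(b^2 + 4*b + 4) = b*(b + 2)*(b + 2)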